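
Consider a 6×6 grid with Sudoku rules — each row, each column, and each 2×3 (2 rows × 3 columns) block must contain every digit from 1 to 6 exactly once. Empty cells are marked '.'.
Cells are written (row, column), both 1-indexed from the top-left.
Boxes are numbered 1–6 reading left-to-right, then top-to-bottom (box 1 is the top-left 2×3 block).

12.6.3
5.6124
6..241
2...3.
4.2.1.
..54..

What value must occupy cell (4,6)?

6

Cell (4,6) itself could take any of {5, 6} by direct elimination.
Consider where 6 can go in row 4.
(4,2) is out (box 3 already has a 6).
(4,3) is out (column 3 already has a 6).
(4,4) is out (column 4 already has a 6).
So the only cell in row 4 that can hold 6 is (4,6).
Therefore (4,6) = 6.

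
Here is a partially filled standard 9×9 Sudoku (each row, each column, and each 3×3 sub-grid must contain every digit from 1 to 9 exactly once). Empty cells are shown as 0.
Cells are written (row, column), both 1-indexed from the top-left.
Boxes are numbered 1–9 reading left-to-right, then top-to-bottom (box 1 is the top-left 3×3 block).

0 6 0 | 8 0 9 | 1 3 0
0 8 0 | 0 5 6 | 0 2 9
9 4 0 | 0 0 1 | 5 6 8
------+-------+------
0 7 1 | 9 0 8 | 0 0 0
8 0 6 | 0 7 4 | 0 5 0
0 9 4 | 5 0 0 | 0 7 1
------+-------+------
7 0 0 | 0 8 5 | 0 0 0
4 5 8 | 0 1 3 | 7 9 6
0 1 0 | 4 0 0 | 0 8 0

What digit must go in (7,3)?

Cell (7,3) itself could take any of {2, 3, 9} by direct elimination.
Consider where 9 can go in row 7.
(7,2) is out (column 2 already has a 9).
(7,4) is out (column 4 already has a 9).
(7,7) is out (box 9 already has a 9).
(7,8) is out (column 8 already has a 9).
(7,9) is out (column 9 already has a 9).
So the only cell in row 7 that can hold 9 is (7,3).
Therefore (7,3) = 9.

9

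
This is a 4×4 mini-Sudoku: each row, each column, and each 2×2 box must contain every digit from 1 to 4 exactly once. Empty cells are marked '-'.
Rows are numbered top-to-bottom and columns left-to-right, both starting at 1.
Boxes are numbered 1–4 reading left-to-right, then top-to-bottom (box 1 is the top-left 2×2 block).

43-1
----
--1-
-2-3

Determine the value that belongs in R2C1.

2

Cell R2C1 itself could take any of {1, 2} by direct elimination.
Consider where 2 can go in box 1.
R2C2 is out (column 2 already has a 2).
So the only cell in box 1 that can hold 2 is R2C1.
Therefore R2C1 = 2.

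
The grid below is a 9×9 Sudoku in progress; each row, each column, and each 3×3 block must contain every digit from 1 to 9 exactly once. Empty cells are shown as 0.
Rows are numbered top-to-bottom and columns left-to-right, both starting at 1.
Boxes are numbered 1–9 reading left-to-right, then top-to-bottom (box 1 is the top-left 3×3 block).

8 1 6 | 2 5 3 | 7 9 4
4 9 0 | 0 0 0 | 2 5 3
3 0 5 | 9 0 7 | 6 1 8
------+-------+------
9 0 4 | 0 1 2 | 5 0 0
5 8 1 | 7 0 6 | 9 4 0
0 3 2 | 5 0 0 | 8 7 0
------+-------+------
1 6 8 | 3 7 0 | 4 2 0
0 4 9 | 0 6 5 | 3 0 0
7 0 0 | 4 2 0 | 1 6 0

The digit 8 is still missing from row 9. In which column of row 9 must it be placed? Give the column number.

6

Consider where 8 can go in row 9.
R9C2 is out (column 2 already has a 8).
R9C3 is out (column 3 already has a 8).
R9C9 is out (column 9 already has a 8).
So the only cell in row 9 that can hold 8 is R9C6.
That is column 6.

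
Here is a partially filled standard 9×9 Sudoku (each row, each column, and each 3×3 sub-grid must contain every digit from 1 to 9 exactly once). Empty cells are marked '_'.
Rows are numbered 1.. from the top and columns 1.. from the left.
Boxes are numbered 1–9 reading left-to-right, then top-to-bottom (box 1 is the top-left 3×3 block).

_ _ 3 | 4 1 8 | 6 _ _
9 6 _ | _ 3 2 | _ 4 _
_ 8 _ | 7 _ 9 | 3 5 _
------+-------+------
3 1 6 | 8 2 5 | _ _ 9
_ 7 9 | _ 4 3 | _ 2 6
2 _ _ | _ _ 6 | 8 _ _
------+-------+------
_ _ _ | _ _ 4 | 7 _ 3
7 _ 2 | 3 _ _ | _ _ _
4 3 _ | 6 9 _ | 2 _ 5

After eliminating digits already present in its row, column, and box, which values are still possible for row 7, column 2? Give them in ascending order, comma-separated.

Row 7 already contains {3, 4, 7}.
Column 2 already contains {1, 3, 6, 7, 8}.
Its 3×3 block (box 7) already contains {2, 3, 4, 7}.
Removing those from 1–9 leaves {5, 9} as the candidates for row 7, column 2.

5,9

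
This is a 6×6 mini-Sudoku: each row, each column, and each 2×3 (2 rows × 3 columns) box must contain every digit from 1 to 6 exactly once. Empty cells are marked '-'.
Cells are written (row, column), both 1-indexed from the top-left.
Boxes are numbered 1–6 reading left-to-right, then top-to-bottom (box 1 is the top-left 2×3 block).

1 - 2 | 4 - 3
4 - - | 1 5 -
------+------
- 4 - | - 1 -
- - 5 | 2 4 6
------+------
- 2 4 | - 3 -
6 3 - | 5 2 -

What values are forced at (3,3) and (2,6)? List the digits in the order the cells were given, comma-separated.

6,2

For (3,3):
  Consider where 6 can go in box 3.
  (3,1) is out (column 1 already has a 6).
  (4,1) is out (row 4 already has a 6).
  (4,2) is out (row 4 already has a 6).
  So the only cell in box 3 that can hold 6 is (3,3).
  So (3,3) = 6.
For (2,6):
  Row 2 already contains {1, 4, 5}.
  Column 6 already contains {3, 6}.
  Its 2×3 block (box 2) already contains {1, 3, 4, 5}.
  The only value from 1–6 not eliminated is 2, so (2,6) = 2.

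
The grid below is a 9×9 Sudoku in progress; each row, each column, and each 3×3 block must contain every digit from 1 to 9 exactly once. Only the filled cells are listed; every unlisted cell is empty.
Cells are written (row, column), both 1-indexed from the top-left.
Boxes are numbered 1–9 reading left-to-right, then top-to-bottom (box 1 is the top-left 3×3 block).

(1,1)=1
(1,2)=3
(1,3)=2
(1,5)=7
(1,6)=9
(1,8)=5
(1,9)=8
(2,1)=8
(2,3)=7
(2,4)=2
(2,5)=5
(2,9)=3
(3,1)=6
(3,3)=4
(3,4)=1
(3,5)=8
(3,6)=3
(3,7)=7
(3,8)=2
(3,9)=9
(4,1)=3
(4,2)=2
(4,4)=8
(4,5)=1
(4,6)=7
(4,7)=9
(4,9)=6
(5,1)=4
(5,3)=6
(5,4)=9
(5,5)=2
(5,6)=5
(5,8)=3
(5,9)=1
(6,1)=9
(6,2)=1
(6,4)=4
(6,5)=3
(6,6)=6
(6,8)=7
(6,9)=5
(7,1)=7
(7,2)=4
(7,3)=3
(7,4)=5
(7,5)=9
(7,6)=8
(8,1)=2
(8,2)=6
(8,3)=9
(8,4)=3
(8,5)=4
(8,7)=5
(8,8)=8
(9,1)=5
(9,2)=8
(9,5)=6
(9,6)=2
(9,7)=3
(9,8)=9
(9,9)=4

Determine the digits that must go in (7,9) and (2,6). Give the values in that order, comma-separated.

2,4

For (7,9):
  Row 7 already contains {3, 4, 5, 7, 8, 9}.
  Column 9 already contains {1, 3, 4, 5, 6, 8, 9}.
  Its 3×3 block (box 9) already contains {3, 4, 5, 8, 9}.
  The only value from 1–9 not eliminated is 2, so (7,9) = 2.
For (2,6):
  Row 2 already contains {2, 3, 5, 7, 8}.
  Column 6 already contains {2, 3, 5, 6, 7, 8, 9}.
  Its 3×3 block (box 2) already contains {1, 2, 3, 5, 7, 8, 9}.
  The only value from 1–9 not eliminated is 4, so (2,6) = 4.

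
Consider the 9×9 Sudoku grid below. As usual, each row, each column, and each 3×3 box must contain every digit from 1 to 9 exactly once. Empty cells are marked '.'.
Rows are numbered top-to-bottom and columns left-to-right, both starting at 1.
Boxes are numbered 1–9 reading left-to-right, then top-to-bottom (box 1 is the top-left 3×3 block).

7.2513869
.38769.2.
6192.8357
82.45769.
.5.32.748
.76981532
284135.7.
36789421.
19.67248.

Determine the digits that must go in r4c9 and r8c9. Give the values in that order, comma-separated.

1,5

For r4c9:
  Row 4 already contains {2, 4, 5, 6, 7, 8, 9}.
  Column 9 already contains {2, 7, 8, 9}.
  Its 3×3 block (box 6) already contains {2, 3, 4, 5, 6, 7, 8, 9}.
  The only value from 1–9 not eliminated is 1, so r4c9 = 1.
For r8c9:
  Row 8 already contains {1, 2, 3, 4, 6, 7, 8, 9}.
  Column 9 already contains {2, 7, 8, 9}.
  Its 3×3 block (box 9) already contains {1, 2, 4, 7, 8}.
  The only value from 1–9 not eliminated is 5, so r8c9 = 5.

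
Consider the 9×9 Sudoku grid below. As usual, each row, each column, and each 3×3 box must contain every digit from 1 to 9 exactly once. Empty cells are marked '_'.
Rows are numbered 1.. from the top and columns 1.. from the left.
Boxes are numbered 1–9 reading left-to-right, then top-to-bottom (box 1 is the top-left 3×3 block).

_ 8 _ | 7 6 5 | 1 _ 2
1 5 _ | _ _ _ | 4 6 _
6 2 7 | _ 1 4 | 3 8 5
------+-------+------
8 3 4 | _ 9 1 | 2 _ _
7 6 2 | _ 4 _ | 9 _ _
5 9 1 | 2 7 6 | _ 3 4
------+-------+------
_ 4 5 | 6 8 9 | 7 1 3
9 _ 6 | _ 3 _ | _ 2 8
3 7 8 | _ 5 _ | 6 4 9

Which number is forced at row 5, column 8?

Row 5 already contains {2, 4, 6, 7, 9}.
Column 8 already contains {1, 2, 3, 4, 6, 8}.
Its 3×3 block (box 6) already contains {2, 3, 4, 9}.
The only value from 1–9 not eliminated is 5, so row 5, column 8 = 5.

5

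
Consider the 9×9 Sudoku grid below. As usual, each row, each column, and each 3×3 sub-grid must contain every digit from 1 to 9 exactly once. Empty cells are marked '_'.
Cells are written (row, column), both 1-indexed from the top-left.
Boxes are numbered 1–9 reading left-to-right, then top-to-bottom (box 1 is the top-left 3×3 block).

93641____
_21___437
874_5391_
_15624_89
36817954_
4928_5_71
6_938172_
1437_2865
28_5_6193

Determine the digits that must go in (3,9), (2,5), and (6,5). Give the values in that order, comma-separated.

6,6,3

For (3,9):
  Consider where 6 can go in box 3.
  (1,7) is out (row 1 already has a 6).
  (1,8) is out (row 1 already has a 6).
  (1,9) is out (row 1 already has a 6).
  So the only cell in box 3 that can hold 6 is (3,9).
  So (3,9) = 6.
For (2,5):
  Consider where 6 can go in row 2.
  (2,1) is out (column 1 already has a 6).
  (2,4) is out (column 4 already has a 6).
  (2,6) is out (column 6 already has a 6).
  So the only cell in row 2 that can hold 6 is (2,5).
  So (2,5) = 6.
For (6,5):
  Row 6 already contains {1, 2, 4, 5, 7, 8, 9}.
  Column 5 already contains {1, 2, 5, 7, 8}.
  Its 3×3 block (box 5) already contains {1, 2, 4, 5, 6, 7, 8, 9}.
  The only value from 1–9 not eliminated is 3, so (6,5) = 3.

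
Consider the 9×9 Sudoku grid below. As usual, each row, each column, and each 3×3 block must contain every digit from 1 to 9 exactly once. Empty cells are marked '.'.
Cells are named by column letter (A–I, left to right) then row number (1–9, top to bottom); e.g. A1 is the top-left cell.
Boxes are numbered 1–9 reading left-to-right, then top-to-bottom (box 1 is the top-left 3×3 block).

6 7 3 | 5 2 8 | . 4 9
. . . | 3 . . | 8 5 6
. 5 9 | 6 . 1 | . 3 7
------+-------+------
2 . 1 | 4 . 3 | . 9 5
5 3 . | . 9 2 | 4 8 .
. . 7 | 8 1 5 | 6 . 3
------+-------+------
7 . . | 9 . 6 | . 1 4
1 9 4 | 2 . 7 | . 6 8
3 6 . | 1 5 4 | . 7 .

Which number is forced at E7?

8

Cell E7 itself could take any of {3, 8} by direct elimination.
Consider where 8 can go in column E.
E2 is out (row 2 already has a 8).
E3 is out (box 2 already has a 8).
E4 is out (box 5 already has a 8).
E8 is out (row 8 already has a 8).
So the only cell in column E that can hold 8 is E7.
Therefore E7 = 8.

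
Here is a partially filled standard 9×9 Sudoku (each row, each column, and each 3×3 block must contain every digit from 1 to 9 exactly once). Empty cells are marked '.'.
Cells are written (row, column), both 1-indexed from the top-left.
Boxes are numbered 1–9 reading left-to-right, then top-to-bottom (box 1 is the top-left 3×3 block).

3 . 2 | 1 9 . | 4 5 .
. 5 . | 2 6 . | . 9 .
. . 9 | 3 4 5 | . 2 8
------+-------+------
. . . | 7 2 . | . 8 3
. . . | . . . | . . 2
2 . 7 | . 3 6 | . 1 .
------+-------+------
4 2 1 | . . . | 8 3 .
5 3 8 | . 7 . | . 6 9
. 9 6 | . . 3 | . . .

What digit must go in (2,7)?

Cell (2,7) itself could take any of {1, 3, 7} by direct elimination.
Consider where 3 can go in column 7.
(3,7) is out (row 3 already has a 3). (4,7) is out (row 4 already has a 3). (5,7) is out (box 6 already has a 3). (6,7) is out (row 6 already has a 3). The remaining empty cells in column 7 are similarly blocked.
So the only cell in column 7 that can hold 3 is (2,7).
Therefore (2,7) = 3.

3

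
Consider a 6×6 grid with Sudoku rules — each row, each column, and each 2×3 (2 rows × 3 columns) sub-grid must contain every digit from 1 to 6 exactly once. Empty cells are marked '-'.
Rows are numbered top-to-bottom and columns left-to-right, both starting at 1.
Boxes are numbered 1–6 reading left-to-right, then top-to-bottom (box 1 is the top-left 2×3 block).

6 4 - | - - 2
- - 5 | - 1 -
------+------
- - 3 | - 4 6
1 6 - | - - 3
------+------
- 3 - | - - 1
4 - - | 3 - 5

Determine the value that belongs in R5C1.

Cell R5C1 itself could take any of {2, 5} by direct elimination.
Consider where 5 can go in row 5.
R5C3 is out (column 3 already has a 5).
R5C4 is out (box 6 already has a 5).
R5C5 is out (box 6 already has a 5).
So the only cell in row 5 that can hold 5 is R5C1.
Therefore R5C1 = 5.

5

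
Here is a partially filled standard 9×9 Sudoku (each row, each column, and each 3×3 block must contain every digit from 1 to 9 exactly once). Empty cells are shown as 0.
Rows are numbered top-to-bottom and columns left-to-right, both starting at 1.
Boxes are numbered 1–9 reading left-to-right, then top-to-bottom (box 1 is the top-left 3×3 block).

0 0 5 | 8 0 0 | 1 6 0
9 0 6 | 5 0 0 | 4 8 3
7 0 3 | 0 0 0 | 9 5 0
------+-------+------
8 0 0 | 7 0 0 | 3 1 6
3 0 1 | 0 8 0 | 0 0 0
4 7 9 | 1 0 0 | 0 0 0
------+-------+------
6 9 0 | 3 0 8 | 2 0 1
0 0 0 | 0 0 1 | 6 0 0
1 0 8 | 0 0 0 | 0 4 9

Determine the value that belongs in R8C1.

5

Cell R8C1 itself could take any of {2, 5} by direct elimination.
Consider where 5 can go in column 1.
R1C1 is out (row 1 already has a 5).
So the only cell in column 1 that can hold 5 is R8C1.
Therefore R8C1 = 5.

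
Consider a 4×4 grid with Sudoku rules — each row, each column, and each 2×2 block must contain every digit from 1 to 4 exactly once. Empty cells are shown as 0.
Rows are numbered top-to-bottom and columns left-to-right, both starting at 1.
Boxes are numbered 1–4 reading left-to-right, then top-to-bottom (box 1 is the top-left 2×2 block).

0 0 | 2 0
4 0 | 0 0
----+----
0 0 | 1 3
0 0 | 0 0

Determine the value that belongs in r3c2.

Cell r3c2 itself could take any of {2, 4} by direct elimination.
Consider where 4 can go in row 3.
r3c1 is out (column 1 already has a 4).
So the only cell in row 3 that can hold 4 is r3c2.
Therefore r3c2 = 4.

4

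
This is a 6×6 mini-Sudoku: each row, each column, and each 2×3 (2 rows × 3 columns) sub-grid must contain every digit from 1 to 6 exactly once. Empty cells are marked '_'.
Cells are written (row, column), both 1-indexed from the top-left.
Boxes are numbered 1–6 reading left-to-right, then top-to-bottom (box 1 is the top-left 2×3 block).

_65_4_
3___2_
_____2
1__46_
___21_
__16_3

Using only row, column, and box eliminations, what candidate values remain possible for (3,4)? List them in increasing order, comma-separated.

1,3,5

Row 3 already contains {2}.
Column 4 already contains {2, 4, 6}.
Its 2×3 block (box 4) already contains {2, 4, 6}.
Removing those from 1–6 leaves {1, 3, 5} as the candidates for (3,4).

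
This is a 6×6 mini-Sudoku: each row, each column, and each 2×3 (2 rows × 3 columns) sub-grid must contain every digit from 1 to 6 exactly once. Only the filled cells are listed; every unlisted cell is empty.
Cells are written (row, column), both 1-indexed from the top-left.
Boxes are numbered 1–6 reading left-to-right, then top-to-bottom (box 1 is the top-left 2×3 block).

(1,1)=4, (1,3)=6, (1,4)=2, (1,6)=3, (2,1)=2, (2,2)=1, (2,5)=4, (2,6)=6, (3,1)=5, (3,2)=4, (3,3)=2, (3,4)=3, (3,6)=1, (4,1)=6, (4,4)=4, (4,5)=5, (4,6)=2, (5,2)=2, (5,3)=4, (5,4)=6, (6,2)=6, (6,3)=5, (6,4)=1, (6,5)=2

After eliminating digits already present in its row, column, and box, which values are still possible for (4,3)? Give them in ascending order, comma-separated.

Row 4 already contains {2, 4, 5, 6}.
Column 3 already contains {2, 4, 5, 6}.
Its 2×3 block (box 3) already contains {2, 4, 5, 6}.
Removing those from 1–6 leaves {1, 3} as the candidates for (4,3).

1,3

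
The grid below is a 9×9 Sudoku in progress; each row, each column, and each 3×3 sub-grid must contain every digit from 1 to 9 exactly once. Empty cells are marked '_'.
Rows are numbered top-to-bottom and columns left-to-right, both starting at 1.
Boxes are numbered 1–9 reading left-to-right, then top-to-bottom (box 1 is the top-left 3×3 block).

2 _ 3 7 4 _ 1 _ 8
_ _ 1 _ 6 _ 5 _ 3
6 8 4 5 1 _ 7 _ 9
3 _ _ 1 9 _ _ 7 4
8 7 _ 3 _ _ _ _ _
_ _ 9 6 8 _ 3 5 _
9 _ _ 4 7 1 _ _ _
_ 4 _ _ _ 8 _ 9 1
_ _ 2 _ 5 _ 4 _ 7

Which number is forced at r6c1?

4

Cell r6c1 itself could take any of {1, 4} by direct elimination.
Consider where 4 can go in column 1.
r2c1 is out (box 1 already has a 4).
r8c1 is out (row 8 already has a 4).
r9c1 is out (row 9 already has a 4).
So the only cell in column 1 that can hold 4 is r6c1.
Therefore r6c1 = 4.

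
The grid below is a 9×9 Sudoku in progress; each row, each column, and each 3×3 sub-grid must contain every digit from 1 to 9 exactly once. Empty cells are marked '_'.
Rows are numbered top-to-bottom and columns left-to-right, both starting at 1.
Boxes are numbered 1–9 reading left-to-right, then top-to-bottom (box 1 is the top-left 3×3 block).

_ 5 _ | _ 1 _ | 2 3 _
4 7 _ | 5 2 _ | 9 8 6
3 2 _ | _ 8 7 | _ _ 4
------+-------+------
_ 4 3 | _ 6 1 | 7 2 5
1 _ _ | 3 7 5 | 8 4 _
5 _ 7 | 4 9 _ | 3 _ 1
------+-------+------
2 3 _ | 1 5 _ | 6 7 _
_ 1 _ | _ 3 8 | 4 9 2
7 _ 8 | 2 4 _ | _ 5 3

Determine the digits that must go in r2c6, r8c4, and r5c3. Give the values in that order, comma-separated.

For r2c6:
  Row 2 already contains {2, 4, 5, 6, 7, 8, 9}.
  Column 6 already contains {1, 5, 7, 8}.
  Its 3×3 block (box 2) already contains {1, 2, 5, 7, 8}.
  The only value from 1–9 not eliminated is 3, so r2c6 = 3.
For r8c4:
  Consider where 7 can go in column 4.
  r1c4 is out (box 2 already has a 7).
  r3c4 is out (row 3 already has a 7).
  r4c4 is out (row 4 already has a 7).
  So the only cell in column 4 that can hold 7 is r8c4.
  So r8c4 = 7.
For r5c3:
  Consider where 2 can go in column 3.
  r1c3 is out (row 1 already has a 2).
  r2c3 is out (row 2 already has a 2).
  r3c3 is out (row 3 already has a 2).
  r7c3 is out (row 7 already has a 2).
  r8c3 is out (row 8 already has a 2).
  So the only cell in column 3 that can hold 2 is r5c3.
  So r5c3 = 2.

3,7,2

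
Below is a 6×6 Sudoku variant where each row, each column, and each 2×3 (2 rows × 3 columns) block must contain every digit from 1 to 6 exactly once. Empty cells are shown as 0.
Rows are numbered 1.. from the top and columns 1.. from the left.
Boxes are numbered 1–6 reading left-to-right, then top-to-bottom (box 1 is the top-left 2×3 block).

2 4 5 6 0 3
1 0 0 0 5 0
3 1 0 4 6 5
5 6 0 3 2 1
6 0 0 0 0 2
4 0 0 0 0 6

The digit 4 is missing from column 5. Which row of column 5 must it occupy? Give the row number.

Consider where 4 can go in column 5.
row 1, column 5 is out (row 1 already has a 4).
row 6, column 5 is out (row 6 already has a 4).
So the only cell in column 5 that can hold 4 is row 5, column 5.
That is row 5.

5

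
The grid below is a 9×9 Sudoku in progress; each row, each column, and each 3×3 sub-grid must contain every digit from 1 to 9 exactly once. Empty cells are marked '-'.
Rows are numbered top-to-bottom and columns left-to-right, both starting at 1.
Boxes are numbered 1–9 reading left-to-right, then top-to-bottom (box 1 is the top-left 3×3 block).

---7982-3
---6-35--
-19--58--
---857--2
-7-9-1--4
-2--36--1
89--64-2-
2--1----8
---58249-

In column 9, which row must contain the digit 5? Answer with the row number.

Consider where 5 can go in column 9.
r2c9 is out (row 2 already has a 5).
r3c9 is out (row 3 already has a 5).
r9c9 is out (row 9 already has a 5).
So the only cell in column 9 that can hold 5 is r7c9.
That is row 7.

7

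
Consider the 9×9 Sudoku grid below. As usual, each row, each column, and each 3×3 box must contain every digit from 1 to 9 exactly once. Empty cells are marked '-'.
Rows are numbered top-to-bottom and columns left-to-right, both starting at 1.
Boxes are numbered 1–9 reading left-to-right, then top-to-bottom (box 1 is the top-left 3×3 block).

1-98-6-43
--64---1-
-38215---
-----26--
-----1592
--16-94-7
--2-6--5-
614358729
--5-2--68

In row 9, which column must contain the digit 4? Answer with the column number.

Consider where 4 can go in row 9.
r9c1 is out (box 7 already has a 4).
r9c2 is out (box 7 already has a 4).
r9c4 is out (column 4 already has a 4).
r9c7 is out (column 7 already has a 4).
So the only cell in row 9 that can hold 4 is r9c6.
That is column 6.

6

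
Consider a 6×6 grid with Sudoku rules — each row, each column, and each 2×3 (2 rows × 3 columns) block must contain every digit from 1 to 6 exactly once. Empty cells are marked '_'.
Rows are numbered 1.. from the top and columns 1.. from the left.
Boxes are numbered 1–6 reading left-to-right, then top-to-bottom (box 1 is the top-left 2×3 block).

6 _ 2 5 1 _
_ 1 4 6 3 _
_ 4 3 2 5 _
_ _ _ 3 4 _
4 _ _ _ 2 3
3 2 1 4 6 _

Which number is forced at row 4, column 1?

2

Cell row 4, column 1 itself could take any of {1, 2, 5} by direct elimination.
Consider where 2 can go in column 1.
row 2, column 1 is out (box 1 already has a 2).
row 3, column 1 is out (row 3 already has a 2).
So the only cell in column 1 that can hold 2 is row 4, column 1.
Therefore row 4, column 1 = 2.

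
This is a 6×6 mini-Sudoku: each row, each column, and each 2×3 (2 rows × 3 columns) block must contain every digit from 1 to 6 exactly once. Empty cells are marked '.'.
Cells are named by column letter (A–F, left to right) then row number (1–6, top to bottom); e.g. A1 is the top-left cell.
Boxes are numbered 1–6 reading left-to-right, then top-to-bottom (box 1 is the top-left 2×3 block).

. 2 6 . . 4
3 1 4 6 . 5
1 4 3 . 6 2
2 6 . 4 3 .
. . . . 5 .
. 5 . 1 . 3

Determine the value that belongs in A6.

Cell A6 itself could take any of {4, 6} by direct elimination.
Consider where 6 can go in row 6.
C6 is out (column C already has a 6).
E6 is out (column E already has a 6).
So the only cell in row 6 that can hold 6 is A6.
Therefore A6 = 6.

6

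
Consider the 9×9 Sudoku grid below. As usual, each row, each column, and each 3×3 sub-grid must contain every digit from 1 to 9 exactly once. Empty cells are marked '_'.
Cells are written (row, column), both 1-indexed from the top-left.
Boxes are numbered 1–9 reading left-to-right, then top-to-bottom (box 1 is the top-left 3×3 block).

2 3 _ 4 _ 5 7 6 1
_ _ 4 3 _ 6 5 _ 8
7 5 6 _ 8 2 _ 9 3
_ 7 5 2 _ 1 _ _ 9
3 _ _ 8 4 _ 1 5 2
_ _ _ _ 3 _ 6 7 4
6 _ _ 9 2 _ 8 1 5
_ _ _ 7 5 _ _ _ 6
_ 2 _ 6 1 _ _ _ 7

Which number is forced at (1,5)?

Row 1 already contains {1, 2, 3, 4, 5, 6, 7}.
Column 5 already contains {1, 2, 3, 4, 5, 8}.
Its 3×3 block (box 2) already contains {2, 3, 4, 5, 6, 8}.
The only value from 1–9 not eliminated is 9, so (1,5) = 9.

9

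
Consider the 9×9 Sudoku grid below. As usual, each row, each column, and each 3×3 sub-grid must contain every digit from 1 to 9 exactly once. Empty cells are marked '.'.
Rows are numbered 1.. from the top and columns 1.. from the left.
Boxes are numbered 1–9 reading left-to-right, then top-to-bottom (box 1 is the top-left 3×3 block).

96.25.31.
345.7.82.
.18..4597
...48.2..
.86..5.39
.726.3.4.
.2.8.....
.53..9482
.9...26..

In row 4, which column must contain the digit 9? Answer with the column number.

3

Consider where 9 can go in row 4.
row 4, column 1 is out (column 1 already has a 9).
row 4, column 2 is out (column 2 already has a 9).
row 4, column 6 is out (column 6 already has a 9).
row 4, column 8 is out (column 8 already has a 9).
row 4, column 9 is out (column 9 already has a 9).
So the only cell in row 4 that can hold 9 is row 4, column 3.
That is column 3.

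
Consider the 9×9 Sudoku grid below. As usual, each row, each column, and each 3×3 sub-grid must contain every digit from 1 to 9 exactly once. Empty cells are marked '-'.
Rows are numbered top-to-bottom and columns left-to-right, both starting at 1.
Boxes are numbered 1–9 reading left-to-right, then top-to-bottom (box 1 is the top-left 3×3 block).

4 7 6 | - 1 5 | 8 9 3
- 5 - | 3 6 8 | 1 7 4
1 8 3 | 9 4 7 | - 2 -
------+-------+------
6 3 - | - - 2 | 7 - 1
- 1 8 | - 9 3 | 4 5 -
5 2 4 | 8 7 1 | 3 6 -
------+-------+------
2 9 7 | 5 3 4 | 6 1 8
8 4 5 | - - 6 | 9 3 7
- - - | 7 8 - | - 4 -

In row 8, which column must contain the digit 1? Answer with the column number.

Consider where 1 can go in row 8.
R8C5 is out (column 5 already has a 1).
So the only cell in row 8 that can hold 1 is R8C4.
That is column 4.

4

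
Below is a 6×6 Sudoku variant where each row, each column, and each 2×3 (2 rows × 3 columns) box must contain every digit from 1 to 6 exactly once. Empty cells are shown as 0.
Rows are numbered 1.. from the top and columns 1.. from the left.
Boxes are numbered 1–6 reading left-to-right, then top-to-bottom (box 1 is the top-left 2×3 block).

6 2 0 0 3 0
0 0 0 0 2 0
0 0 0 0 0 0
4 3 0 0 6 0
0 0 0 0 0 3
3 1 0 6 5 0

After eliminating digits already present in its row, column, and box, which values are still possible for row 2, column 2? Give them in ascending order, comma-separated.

4,5

Row 2 already contains {2}.
Column 2 already contains {1, 2, 3}.
Its 2×3 block (box 1) already contains {2, 6}.
Removing those from 1–6 leaves {4, 5} as the candidates for row 2, column 2.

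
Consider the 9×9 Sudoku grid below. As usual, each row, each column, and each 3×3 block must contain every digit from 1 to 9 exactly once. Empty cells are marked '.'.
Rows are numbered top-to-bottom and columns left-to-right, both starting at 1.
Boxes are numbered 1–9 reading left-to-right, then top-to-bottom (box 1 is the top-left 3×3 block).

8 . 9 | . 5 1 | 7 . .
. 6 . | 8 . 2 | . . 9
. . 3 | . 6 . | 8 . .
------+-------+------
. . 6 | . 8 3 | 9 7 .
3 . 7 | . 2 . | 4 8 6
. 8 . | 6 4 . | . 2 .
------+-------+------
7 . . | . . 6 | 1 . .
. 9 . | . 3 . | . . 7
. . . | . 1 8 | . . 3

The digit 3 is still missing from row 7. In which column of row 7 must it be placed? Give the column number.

Consider where 3 can go in row 7.
r7c3 is out (column 3 already has a 3).
r7c4 is out (box 8 already has a 3).
r7c5 is out (column 5 already has a 3).
r7c8 is out (box 9 already has a 3).
r7c9 is out (column 9 already has a 3).
So the only cell in row 7 that can hold 3 is r7c2.
That is column 2.

2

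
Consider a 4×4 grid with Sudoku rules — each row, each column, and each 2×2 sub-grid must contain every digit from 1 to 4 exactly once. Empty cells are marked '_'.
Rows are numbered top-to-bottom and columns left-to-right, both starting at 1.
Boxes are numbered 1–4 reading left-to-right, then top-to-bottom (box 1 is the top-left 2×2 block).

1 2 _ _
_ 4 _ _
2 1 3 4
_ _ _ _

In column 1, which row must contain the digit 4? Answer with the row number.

4

Consider where 4 can go in column 1.
R2C1 is out (row 2 already has a 4).
So the only cell in column 1 that can hold 4 is R4C1.
That is row 4.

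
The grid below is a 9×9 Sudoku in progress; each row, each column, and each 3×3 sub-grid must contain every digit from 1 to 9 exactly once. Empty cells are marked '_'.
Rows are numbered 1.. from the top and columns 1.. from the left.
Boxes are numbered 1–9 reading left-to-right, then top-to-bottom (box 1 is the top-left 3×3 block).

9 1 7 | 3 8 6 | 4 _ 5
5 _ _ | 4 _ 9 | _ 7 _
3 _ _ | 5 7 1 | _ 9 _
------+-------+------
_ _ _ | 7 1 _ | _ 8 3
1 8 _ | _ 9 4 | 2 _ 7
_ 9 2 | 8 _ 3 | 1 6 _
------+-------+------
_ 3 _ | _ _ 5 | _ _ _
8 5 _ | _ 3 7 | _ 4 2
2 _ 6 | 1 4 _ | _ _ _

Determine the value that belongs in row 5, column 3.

Cell row 5, column 3 itself could take any of {3, 5} by direct elimination.
Consider where 3 can go in box 4.
row 4, column 1 is out (row 4 already has a 3).
row 4, column 2 is out (row 4 already has a 3).
row 4, column 3 is out (row 4 already has a 3).
row 6, column 1 is out (row 6 already has a 3).
So the only cell in box 4 that can hold 3 is row 5, column 3.
Therefore row 5, column 3 = 3.

3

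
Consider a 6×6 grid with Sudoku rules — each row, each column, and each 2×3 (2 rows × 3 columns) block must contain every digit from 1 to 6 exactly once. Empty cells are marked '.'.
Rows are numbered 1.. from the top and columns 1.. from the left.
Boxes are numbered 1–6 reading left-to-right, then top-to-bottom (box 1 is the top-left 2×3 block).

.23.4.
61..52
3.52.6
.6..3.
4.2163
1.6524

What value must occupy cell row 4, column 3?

1

Cell row 4, column 3 itself could take any of {1, 4} by direct elimination.
Consider where 1 can go in box 3.
row 3, column 2 is out (column 2 already has a 1).
row 4, column 1 is out (column 1 already has a 1).
So the only cell in box 3 that can hold 1 is row 4, column 3.
Therefore row 4, column 3 = 1.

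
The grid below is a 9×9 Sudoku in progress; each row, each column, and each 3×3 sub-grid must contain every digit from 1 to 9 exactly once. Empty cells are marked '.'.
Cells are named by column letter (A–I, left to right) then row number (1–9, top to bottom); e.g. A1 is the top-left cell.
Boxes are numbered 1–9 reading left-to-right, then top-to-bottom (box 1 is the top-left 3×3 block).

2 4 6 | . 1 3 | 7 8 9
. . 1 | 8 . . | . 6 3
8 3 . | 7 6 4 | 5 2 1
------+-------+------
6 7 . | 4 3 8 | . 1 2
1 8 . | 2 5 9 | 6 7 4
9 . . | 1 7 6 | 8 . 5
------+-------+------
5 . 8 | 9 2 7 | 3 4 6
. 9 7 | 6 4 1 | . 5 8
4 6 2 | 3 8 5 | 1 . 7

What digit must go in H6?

3

Row 6 already contains {1, 5, 6, 7, 8, 9}.
Column H already contains {1, 2, 4, 5, 6, 7, 8}.
Its 3×3 block (box 6) already contains {1, 2, 4, 5, 6, 7, 8}.
The only value from 1–9 not eliminated is 3, so H6 = 3.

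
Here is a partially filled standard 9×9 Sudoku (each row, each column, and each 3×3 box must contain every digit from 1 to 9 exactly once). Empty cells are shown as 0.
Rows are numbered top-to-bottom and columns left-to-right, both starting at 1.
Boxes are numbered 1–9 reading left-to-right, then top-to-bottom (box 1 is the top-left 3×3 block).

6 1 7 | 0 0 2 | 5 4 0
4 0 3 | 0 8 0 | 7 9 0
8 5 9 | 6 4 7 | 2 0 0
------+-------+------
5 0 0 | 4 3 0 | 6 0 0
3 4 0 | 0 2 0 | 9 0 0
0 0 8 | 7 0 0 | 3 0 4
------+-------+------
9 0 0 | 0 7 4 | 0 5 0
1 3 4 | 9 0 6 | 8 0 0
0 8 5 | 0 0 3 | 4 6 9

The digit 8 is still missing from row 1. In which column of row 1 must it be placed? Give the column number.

9

Consider where 8 can go in row 1.
r1c4 is out (box 2 already has a 8).
r1c5 is out (column 5 already has a 8).
So the only cell in row 1 that can hold 8 is r1c9.
That is column 9.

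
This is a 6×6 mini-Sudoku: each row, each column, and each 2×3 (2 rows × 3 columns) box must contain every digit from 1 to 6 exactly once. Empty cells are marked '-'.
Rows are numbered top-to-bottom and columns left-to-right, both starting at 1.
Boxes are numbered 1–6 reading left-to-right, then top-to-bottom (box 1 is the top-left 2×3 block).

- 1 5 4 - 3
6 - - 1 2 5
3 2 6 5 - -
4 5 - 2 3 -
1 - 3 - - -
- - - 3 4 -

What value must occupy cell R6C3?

Row 6 already contains {3, 4}.
Column 3 already contains {3, 5, 6}.
Its 2×3 block (box 5) already contains {1, 3}.
The only value from 1–6 not eliminated is 2, so R6C3 = 2.

2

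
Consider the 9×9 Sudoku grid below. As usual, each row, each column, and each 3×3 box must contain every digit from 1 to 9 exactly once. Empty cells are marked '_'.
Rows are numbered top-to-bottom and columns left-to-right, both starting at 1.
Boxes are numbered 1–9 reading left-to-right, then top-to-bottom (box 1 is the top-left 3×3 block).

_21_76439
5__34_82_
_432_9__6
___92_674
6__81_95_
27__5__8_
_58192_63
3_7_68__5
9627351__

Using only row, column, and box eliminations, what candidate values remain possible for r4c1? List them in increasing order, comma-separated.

1,8

Row 4 already contains {2, 4, 6, 7, 9}.
Column 1 already contains {2, 3, 5, 6, 9}.
Its 3×3 block (box 4) already contains {2, 6, 7}.
Removing those from 1–9 leaves {1, 8} as the candidates for r4c1.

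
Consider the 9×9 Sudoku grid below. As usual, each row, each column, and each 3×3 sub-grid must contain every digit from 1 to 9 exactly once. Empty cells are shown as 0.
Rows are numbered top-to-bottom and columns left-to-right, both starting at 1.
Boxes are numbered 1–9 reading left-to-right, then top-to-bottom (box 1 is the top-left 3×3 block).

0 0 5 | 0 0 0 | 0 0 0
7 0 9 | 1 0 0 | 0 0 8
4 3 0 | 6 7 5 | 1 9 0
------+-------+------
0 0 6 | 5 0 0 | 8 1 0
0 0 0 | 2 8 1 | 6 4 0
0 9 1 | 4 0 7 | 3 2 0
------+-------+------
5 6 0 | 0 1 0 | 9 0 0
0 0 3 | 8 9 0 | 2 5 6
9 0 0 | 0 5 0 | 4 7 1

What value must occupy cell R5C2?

Cell R5C2 itself could take any of {5, 7} by direct elimination.
Consider where 5 can go in box 4.
R4C1 is out (row 4 already has a 5).
R4C2 is out (row 4 already has a 5).
R5C1 is out (column 1 already has a 5).
R5C3 is out (column 3 already has a 5).
R6C1 is out (column 1 already has a 5).
So the only cell in box 4 that can hold 5 is R5C2.
Therefore R5C2 = 5.

5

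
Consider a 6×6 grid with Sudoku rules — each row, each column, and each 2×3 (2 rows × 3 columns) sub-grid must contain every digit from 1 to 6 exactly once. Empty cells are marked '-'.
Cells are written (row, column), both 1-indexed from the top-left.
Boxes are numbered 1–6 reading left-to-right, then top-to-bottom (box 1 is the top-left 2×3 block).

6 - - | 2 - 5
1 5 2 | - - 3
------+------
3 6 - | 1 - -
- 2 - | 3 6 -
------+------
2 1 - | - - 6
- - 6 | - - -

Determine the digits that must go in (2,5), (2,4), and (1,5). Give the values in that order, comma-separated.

For (2,5):
  Row 2 already contains {1, 2, 3, 5}.
  Column 5 already contains {6}.
  Its 2×3 block (box 2) already contains {2, 3, 5}.
  The only value from 1–6 not eliminated is 4, so (2,5) = 4.
For (2,4):
  Consider where 6 can go in row 2.
  (2,5) is out (column 5 already has a 6).
  So the only cell in row 2 that can hold 6 is (2,4).
  So (2,4) = 6.
For (1,5):
  Consider where 1 can go in box 2.
  (2,4) is out (row 2 already has a 1).
  (2,5) is out (row 2 already has a 1).
  So the only cell in box 2 that can hold 1 is (1,5).
  So (1,5) = 1.

4,6,1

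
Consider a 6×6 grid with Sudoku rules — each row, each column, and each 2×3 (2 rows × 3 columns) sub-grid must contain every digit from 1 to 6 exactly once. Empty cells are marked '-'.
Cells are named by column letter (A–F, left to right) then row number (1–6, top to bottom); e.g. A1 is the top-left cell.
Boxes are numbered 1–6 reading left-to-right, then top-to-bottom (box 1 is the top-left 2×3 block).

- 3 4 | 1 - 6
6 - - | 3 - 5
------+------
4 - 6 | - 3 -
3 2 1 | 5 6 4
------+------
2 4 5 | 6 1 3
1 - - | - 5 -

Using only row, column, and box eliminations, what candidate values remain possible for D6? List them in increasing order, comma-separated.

2,4

Row 6 already contains {1, 5}.
Column D already contains {1, 3, 5, 6}.
Its 2×3 block (box 6) already contains {1, 3, 5, 6}.
Removing those from 1–6 leaves {2, 4} as the candidates for D6.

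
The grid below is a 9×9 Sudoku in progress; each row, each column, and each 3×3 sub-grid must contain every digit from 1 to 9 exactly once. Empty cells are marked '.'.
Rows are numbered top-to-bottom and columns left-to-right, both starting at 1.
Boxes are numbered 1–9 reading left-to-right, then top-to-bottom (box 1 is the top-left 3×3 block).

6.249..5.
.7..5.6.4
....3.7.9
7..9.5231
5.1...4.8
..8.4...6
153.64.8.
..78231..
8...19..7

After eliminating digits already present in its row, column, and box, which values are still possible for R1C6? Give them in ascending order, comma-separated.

1,7,8

Row 1 already contains {2, 4, 5, 6, 9}.
Column 6 already contains {3, 4, 5, 9}.
Its 3×3 block (box 2) already contains {3, 4, 5, 9}.
Removing those from 1–9 leaves {1, 7, 8} as the candidates for R1C6.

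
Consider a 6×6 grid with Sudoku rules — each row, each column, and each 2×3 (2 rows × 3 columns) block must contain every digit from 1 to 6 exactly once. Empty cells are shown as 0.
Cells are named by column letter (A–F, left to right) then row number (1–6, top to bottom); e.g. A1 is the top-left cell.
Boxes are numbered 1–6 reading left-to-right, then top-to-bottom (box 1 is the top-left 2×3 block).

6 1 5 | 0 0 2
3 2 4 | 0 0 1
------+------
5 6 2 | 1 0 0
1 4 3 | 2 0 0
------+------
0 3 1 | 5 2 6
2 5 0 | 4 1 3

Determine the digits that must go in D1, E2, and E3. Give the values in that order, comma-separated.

3,5,3

For D1:
  Row 1 already contains {1, 2, 5, 6}.
  Column D already contains {1, 2, 4, 5}.
  Its 2×3 block (box 2) already contains {1, 2}.
  The only value from 1–6 not eliminated is 3, so D1 = 3.
For E2:
  Consider where 5 can go in box 2.
  D1 is out (row 1 already has a 5).
  E1 is out (row 1 already has a 5).
  D2 is out (column D already has a 5).
  So the only cell in box 2 that can hold 5 is E2.
  So E2 = 5.
For E3:
  Consider where 3 can go in box 4.
  F3 is out (column F already has a 3).
  E4 is out (row 4 already has a 3).
  F4 is out (row 4 already has a 3).
  So the only cell in box 4 that can hold 3 is E3.
  So E3 = 3.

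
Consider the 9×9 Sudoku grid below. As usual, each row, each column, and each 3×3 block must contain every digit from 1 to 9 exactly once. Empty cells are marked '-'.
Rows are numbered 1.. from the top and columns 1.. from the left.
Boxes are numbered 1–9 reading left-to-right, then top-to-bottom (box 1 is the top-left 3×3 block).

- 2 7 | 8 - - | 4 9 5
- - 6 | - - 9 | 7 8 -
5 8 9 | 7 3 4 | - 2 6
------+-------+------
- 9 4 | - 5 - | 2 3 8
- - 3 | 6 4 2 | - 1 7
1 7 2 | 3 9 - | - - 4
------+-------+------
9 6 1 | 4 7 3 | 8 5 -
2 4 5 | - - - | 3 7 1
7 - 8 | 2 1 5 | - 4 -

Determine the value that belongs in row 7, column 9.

2

Row 7 already contains {1, 3, 4, 5, 6, 7, 8, 9}.
Column 9 already contains {1, 4, 5, 6, 7, 8}.
Its 3×3 block (box 9) already contains {1, 3, 4, 5, 7, 8}.
The only value from 1–9 not eliminated is 2, so row 7, column 9 = 2.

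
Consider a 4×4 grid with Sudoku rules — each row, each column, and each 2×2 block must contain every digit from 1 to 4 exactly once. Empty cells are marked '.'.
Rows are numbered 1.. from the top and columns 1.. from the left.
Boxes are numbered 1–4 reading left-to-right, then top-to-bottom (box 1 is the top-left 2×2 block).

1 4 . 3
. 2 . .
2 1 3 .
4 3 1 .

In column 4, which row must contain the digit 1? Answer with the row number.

2

Consider where 1 can go in column 4.
row 3, column 4 is out (row 3 already has a 1).
row 4, column 4 is out (row 4 already has a 1).
So the only cell in column 4 that can hold 1 is row 2, column 4.
That is row 2.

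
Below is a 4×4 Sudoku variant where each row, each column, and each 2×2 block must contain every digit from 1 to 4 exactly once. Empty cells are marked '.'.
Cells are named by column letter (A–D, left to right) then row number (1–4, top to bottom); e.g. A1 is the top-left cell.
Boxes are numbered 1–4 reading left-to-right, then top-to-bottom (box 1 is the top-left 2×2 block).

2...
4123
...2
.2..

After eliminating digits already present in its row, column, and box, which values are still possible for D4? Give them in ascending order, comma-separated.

Row 4 already contains {2}.
Column D already contains {2, 3}.
Its 2×2 block (box 4) already contains {2}.
Removing those from 1–4 leaves {1, 4} as the candidates for D4.

1,4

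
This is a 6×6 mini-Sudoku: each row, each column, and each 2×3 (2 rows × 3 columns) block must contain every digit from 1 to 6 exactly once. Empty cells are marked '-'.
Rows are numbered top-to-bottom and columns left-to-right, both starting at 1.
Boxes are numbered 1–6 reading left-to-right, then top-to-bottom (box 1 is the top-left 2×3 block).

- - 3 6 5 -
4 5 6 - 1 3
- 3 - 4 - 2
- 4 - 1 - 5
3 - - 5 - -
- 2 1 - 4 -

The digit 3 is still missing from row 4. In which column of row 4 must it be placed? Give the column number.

Consider where 3 can go in row 4.
r4c1 is out (column 1 already has a 3).
r4c3 is out (column 3 already has a 3).
So the only cell in row 4 that can hold 3 is r4c5.
That is column 5.

5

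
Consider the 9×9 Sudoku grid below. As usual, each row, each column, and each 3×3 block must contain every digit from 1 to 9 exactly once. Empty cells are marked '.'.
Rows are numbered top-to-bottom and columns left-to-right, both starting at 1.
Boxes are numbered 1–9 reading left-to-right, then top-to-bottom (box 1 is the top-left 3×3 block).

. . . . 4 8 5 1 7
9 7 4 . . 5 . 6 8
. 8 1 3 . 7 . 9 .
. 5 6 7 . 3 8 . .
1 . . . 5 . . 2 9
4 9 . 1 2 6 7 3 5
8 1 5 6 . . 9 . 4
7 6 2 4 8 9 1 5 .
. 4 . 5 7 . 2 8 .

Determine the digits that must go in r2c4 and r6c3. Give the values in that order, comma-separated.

For r2c4:
  Row 2 already contains {4, 5, 6, 7, 8, 9}.
  Column 4 already contains {1, 3, 4, 5, 6, 7}.
  Its 3×3 block (box 2) already contains {3, 4, 5, 7, 8}.
  The only value from 1–9 not eliminated is 2, so r2c4 = 2.
For r6c3:
  Row 6 already contains {1, 2, 3, 4, 5, 6, 7, 9}.
  Column 3 already contains {1, 2, 4, 5, 6}.
  Its 3×3 block (box 4) already contains {1, 4, 5, 6, 9}.
  The only value from 1–9 not eliminated is 8, so r6c3 = 8.

2,8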